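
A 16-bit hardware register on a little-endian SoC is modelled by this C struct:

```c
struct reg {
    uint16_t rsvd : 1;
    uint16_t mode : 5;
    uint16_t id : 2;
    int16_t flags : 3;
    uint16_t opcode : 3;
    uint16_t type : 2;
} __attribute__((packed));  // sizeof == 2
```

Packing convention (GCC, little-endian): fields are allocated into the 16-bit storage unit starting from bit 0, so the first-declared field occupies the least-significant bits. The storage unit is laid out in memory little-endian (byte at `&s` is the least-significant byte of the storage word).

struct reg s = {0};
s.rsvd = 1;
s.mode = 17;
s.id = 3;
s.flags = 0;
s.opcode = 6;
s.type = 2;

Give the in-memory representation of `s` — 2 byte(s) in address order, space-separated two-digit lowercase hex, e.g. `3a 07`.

[0+:1] rsvd=1 & 0x1 = 0x1; word=0x0001
[1+:5] mode=17 & 0x1f = 0x11; word=0x0023
[6+:2] id=3 & 0x3 = 0x3; word=0x00e3
[8+:3] flags=0 & 0x7 = 0x0; word=0x00e3
[11+:3] opcode=6 & 0x7 = 0x6; word=0x30e3
[14+:2] type=2 & 0x3 = 0x2; word=0xb0e3
word = 0xb0e3 → little-endian bytes:
  [0]=0xe3  [1]=0xb0

e3 b0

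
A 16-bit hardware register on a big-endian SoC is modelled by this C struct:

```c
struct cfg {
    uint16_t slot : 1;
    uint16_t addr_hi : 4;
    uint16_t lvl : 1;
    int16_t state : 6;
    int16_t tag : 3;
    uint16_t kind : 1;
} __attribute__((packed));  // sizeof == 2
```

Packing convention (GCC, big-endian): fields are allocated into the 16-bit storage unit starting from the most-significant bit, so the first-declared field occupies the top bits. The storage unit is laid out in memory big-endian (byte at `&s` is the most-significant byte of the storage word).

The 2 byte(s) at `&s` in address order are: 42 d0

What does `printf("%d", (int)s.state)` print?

-19

[0]=0x42 [1]=0xd0 (big-endian) → word 0x42d0
slot:1 @ bit 15 → (0x42d0>>15)&0x1 = 0x0
addr_hi:4 @ bit 11 → (0x42d0>>11)&0xf = 0x8
lvl:1 @ bit 10 → (0x42d0>>10)&0x1 = 0x0
state:6 @ bit 4 → (0x42d0>>4)&0x3f = 0x2d  ←
tag:3 @ bit 1 → (0x42d0>>1)&0x7 = 0x0
kind:1 @ bit 0 → (0x42d0>>0)&0x1 = 0x0
state signed 6b, MSB=1: 45 - 64 = -19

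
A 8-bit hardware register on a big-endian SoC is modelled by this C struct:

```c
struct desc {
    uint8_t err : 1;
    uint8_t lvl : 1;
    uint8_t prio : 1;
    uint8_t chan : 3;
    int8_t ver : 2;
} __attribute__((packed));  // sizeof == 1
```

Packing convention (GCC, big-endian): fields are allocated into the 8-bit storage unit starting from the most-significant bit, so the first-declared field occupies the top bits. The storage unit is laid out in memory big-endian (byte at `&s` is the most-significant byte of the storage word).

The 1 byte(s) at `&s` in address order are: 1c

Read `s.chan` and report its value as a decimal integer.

7

[0]=0x1c (big-endian) → word 0x1c
err [7+:1] = (word>>7) & 0x1 = 0
lvl [6+:1] = (word>>6) & 0x1 = 0
prio [5+:1] = (word>>5) & 0x1 = 0
chan [2+:3] = (word>>2) & 0x7 = 7  ←
ver [0+:2] = (word>>0) & 0x3 = 0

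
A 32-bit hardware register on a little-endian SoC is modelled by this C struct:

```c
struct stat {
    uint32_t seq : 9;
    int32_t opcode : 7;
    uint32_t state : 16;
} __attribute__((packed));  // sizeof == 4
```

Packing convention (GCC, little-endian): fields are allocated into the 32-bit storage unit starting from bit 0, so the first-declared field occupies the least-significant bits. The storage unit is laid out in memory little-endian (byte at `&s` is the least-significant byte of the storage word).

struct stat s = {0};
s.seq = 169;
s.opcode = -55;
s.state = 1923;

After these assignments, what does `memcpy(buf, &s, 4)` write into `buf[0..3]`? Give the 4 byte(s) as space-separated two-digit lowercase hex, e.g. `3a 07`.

a9 92 83 07

seq:9 = 169 → 0xa9 << 0 → word 0x000000a9
opcode:7 = -55 → 0x49 << 9 → word 0x000092a9
state:16 = 1923 → 0x783 << 16 → word 0x078392a9
word = 0x078392a9 → little-endian bytes:
  [0]=0xa9  [1]=0x92  [2]=0x83  [3]=0x07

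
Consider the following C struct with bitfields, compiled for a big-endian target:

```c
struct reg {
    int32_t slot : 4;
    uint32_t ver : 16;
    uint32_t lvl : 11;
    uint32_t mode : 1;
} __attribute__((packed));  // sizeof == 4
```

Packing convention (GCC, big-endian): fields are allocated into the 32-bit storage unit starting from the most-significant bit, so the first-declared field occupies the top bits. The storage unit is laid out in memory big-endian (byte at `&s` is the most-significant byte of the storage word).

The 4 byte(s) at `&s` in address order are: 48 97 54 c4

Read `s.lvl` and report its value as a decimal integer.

[0]=0x48 [1]=0x97 [2]=0x54 [3]=0xc4 (big-endian) → word 0x489754c4
slot:4 @ bit 28 → (0x489754c4>>28)&0xf = 0x4
ver:16 @ bit 12 → (0x489754c4>>12)&0xffff = 0x8975
lvl:11 @ bit 1 → (0x489754c4>>1)&0x7ff = 0x262  ←
mode:1 @ bit 0 → (0x489754c4>>0)&0x1 = 0x0

610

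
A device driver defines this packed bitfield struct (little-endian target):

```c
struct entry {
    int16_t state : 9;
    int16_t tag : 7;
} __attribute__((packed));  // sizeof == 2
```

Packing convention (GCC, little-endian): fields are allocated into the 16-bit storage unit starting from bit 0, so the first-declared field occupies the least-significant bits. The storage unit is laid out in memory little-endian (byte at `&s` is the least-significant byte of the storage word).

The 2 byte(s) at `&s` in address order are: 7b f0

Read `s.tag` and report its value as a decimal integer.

[0]=0x7b [1]=0xf0 (little-endian) → word 0xf07b
state [0+:9] = (word>>0) & 0x1ff = 123
tag [9+:7] = (word>>9) & 0x7f = 120  ←
tag signed 7b, MSB=1: 120 - 128 = -8

-8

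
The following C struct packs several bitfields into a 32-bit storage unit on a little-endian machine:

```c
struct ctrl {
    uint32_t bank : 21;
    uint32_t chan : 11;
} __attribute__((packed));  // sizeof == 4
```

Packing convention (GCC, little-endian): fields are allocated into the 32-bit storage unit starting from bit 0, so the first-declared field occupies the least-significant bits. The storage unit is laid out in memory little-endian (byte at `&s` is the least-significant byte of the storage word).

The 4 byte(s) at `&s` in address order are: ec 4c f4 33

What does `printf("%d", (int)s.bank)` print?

1330412

[0]=0xec [1]=0x4c [2]=0xf4 [3]=0x33 (little-endian) → word 0x33f44cec
bank [0+:21] = (word>>0) & 0x1fffff = 1330412  ←
chan [21+:11] = (word>>21) & 0x7ff = 415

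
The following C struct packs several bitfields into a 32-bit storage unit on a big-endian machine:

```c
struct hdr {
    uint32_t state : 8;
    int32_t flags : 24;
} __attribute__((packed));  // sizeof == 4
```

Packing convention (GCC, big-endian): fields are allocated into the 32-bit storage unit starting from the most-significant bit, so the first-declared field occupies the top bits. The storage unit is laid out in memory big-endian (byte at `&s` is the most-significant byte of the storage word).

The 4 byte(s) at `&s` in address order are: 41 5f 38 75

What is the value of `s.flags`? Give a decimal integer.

6240373

[0]=0x41 [1]=0x5f [2]=0x38 [3]=0x75 (big-endian) → word 0x415f3875
state:8 @ bit 24 → (0x415f3875>>24)&0xff = 0x41
flags:24 @ bit 0 → (0x415f3875>>0)&0xffffff = 0x5f3875  ←
flags signed 24b, MSB=0: value = 6240373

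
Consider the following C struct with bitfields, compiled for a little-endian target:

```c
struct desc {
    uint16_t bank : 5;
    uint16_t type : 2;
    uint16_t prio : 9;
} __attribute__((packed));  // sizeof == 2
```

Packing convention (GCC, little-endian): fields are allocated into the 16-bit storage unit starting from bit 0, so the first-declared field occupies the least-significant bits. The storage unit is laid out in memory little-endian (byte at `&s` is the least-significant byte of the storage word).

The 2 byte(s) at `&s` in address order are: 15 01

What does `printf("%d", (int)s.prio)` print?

2

[0]=0x15 [1]=0x01 (little-endian) → word 0x0115
bank [0+:5] = (word>>0) & 0x1f = 21
type [5+:2] = (word>>5) & 0x3 = 0
prio [7+:9] = (word>>7) & 0x1ff = 2  ←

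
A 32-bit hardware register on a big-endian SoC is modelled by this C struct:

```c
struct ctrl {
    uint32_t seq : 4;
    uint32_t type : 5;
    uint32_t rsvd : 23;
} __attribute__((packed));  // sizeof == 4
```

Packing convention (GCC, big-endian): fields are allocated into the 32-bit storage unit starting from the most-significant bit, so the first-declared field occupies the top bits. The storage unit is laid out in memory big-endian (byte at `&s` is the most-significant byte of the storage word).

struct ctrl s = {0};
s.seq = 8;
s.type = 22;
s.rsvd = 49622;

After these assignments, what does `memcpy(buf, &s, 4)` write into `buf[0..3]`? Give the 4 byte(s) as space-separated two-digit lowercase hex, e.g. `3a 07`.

seq (4b) val=8 bits=0x8 at bit 28: 0x80000000
type (5b) val=22 bits=0x16 at bit 23: 0x8b000000
rsvd (23b) val=49622 bits=0xc1d6 at bit 0: 0x8b00c1d6
word = 0x8b00c1d6 → big-endian bytes:
  [0]=0x8b  [1]=0x00  [2]=0xc1  [3]=0xd6

8b 00 c1 d6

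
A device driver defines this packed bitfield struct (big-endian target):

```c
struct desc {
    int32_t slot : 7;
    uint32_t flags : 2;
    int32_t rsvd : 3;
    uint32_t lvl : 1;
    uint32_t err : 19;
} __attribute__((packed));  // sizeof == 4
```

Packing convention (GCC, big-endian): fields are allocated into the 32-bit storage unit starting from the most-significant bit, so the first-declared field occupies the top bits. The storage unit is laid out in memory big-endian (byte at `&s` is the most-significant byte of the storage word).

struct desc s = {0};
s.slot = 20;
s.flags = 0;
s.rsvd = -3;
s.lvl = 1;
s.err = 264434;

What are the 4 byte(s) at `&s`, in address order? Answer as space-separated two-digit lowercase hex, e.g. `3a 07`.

28 5c 08 f2

slot (7b) val=20 bits=0x14 at bit 25: 0x28000000
flags (2b) val=0 bits=0x0 at bit 23: 0x28000000
rsvd (3b) val=-3 bits=0x5 at bit 20: 0x28500000
lvl (1b) val=1 bits=0x1 at bit 19: 0x28580000
err (19b) val=264434 bits=0x408f2 at bit 0: 0x285c08f2
word = 0x285c08f2 → big-endian bytes:
  [0]=0x28  [1]=0x5c  [2]=0x08  [3]=0xf2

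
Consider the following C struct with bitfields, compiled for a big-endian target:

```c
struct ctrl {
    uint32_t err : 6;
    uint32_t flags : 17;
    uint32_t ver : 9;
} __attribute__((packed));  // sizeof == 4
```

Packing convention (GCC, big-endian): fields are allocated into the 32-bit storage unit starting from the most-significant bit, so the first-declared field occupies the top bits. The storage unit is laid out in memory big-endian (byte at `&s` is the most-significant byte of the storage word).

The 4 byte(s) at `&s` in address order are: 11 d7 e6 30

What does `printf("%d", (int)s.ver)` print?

48

[0]=0x11 [1]=0xd7 [2]=0xe6 [3]=0x30 (big-endian) → word 0x11d7e630
err [26+:6] = (word>>26) & 0x3f = 4
flags [9+:17] = (word>>9) & 0x1ffff = 60403
ver [0+:9] = (word>>0) & 0x1ff = 48  ←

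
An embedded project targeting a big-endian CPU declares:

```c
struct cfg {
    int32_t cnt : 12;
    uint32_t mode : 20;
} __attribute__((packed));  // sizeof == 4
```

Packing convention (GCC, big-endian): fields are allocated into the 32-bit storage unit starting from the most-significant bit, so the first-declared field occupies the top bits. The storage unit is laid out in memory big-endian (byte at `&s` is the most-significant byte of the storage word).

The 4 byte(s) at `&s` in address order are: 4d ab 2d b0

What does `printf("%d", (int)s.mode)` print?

732592

[0]=0x4d [1]=0xab [2]=0x2d [3]=0xb0 (big-endian) → word 0x4dab2db0
cnt:12 @ bit 20 → (0x4dab2db0>>20)&0xfff = 0x4da
mode:20 @ bit 0 → (0x4dab2db0>>0)&0xfffff = 0xb2db0  ←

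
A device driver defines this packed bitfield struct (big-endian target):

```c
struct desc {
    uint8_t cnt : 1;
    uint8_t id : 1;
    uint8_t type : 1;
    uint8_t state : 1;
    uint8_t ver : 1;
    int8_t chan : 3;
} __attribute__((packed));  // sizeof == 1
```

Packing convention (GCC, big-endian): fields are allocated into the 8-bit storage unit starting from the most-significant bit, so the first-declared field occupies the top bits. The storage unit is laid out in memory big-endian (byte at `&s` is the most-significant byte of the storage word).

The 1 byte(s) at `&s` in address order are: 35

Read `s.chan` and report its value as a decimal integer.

[0]=0x35 (big-endian) → word 0x35
cnt [7+:1] = (word>>7) & 0x1 = 0
id [6+:1] = (word>>6) & 0x1 = 0
type [5+:1] = (word>>5) & 0x1 = 1
state [4+:1] = (word>>4) & 0x1 = 1
ver [3+:1] = (word>>3) & 0x1 = 0
chan [0+:3] = (word>>0) & 0x7 = 5  ←
chan signed 3b, MSB=1: 5 - 8 = -3

-3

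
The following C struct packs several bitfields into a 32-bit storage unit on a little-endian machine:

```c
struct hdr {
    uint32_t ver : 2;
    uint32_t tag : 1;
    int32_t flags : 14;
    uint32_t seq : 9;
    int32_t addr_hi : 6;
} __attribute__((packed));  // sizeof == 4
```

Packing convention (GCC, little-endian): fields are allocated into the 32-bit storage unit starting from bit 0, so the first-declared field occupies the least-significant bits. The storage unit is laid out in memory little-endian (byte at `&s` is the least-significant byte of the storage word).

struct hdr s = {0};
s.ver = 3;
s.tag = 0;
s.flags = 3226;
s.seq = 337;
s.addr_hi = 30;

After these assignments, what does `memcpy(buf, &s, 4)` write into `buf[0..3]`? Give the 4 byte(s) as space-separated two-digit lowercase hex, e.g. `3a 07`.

[0+:2] ver=3 & 0x3 = 0x3; word=0x00000003
[2+:1] tag=0 & 0x1 = 0x0; word=0x00000003
[3+:14] flags=3226 & 0x3fff = 0xc9a; word=0x000064d3
[17+:9] seq=337 & 0x1ff = 0x151; word=0x02a264d3
[26+:6] addr_hi=30 & 0x3f = 0x1e; word=0x7aa264d3
word = 0x7aa264d3 → little-endian bytes:
  [0]=0xd3  [1]=0x64  [2]=0xa2  [3]=0x7a

d3 64 a2 7a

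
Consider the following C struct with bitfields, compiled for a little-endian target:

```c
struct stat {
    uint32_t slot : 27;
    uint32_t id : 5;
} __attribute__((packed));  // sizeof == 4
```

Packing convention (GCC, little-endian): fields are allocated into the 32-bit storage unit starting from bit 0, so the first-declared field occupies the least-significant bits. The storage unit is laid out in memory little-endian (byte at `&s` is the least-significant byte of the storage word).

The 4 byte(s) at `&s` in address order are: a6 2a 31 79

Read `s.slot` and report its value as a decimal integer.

19999398

[0]=0xa6 [1]=0x2a [2]=0x31 [3]=0x79 (little-endian) → word 0x79312aa6
slot:27 @ bit 0 → (0x79312aa6>>0)&0x7ffffff = 0x1312aa6  ←
id:5 @ bit 27 → (0x79312aa6>>27)&0x1f = 0xf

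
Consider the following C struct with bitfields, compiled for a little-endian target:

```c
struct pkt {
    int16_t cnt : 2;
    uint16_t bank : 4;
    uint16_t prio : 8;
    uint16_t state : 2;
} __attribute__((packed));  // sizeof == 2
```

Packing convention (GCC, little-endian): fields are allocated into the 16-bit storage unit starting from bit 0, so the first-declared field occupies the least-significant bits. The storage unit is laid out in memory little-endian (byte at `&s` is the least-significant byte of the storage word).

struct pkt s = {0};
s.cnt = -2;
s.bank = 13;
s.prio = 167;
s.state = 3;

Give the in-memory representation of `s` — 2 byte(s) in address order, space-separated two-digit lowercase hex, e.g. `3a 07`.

f6 e9

cnt (2b) val=-2 bits=0x2 at bit 0: 0x0002
bank (4b) val=13 bits=0xd at bit 2: 0x0036
prio (8b) val=167 bits=0xa7 at bit 6: 0x29f6
state (2b) val=3 bits=0x3 at bit 14: 0xe9f6
word = 0xe9f6 → little-endian bytes:
  [0]=0xf6  [1]=0xe9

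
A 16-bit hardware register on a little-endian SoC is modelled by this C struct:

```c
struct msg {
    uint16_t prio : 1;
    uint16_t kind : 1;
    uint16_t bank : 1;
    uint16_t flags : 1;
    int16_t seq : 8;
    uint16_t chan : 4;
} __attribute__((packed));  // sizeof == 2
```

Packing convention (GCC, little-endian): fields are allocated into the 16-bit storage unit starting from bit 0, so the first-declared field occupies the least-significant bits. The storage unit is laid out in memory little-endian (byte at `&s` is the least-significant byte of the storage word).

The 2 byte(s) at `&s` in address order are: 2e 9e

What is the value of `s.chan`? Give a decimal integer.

[0]=0x2e [1]=0x9e (little-endian) → word 0x9e2e
prio [0+:1] = (word>>0) & 0x1 = 0
kind [1+:1] = (word>>1) & 0x1 = 1
bank [2+:1] = (word>>2) & 0x1 = 1
flags [3+:1] = (word>>3) & 0x1 = 1
seq [4+:8] = (word>>4) & 0xff = 226
chan [12+:4] = (word>>12) & 0xf = 9  ←

9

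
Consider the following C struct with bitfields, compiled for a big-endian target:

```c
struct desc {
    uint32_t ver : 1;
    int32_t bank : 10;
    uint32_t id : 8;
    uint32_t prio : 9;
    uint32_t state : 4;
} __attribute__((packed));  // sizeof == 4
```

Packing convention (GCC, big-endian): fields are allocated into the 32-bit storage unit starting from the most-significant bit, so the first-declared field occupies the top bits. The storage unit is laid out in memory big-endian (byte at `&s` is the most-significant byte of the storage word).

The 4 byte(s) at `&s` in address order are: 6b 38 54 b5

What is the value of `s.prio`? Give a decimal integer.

331

[0]=0x6b [1]=0x38 [2]=0x54 [3]=0xb5 (big-endian) → word 0x6b3854b5
ver:1 @ bit 31 → (0x6b3854b5>>31)&0x1 = 0x0
bank:10 @ bit 21 → (0x6b3854b5>>21)&0x3ff = 0x359
id:8 @ bit 13 → (0x6b3854b5>>13)&0xff = 0xc2
prio:9 @ bit 4 → (0x6b3854b5>>4)&0x1ff = 0x14b  ←
state:4 @ bit 0 → (0x6b3854b5>>0)&0xf = 0x5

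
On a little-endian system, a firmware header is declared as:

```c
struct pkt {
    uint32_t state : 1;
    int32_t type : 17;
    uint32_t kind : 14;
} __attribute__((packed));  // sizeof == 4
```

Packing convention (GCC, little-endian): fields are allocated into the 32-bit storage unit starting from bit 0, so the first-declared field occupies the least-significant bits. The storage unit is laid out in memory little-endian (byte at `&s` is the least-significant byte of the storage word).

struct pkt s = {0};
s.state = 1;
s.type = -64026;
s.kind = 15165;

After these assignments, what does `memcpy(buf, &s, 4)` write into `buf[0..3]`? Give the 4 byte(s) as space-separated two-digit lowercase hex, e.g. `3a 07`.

state (1b) val=1 bits=0x1 at bit 0: 0x00000001
type (17b) val=-64026 bits=0x105e6 at bit 1: 0x00020bcd
kind (14b) val=15165 bits=0x3b3d at bit 18: 0xecf60bcd
word = 0xecf60bcd → little-endian bytes:
  [0]=0xcd  [1]=0x0b  [2]=0xf6  [3]=0xec

cd 0b f6 ec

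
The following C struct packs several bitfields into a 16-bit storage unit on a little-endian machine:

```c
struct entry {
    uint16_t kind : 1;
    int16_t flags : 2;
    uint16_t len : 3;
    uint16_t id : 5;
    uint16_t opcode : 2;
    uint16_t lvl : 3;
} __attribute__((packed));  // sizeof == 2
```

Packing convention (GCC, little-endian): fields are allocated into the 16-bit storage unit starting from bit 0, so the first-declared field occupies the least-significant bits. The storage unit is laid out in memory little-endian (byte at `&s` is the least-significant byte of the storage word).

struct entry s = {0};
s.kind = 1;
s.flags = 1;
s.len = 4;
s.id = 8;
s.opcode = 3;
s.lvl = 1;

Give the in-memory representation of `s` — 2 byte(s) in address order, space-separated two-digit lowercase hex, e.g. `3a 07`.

kind (1b) val=1 bits=0x1 at bit 0: 0x0001
flags (2b) val=1 bits=0x1 at bit 1: 0x0003
len (3b) val=4 bits=0x4 at bit 3: 0x0023
id (5b) val=8 bits=0x8 at bit 6: 0x0223
opcode (2b) val=3 bits=0x3 at bit 11: 0x1a23
lvl (3b) val=1 bits=0x1 at bit 13: 0x3a23
word = 0x3a23 → little-endian bytes:
  [0]=0x23  [1]=0x3a

23 3a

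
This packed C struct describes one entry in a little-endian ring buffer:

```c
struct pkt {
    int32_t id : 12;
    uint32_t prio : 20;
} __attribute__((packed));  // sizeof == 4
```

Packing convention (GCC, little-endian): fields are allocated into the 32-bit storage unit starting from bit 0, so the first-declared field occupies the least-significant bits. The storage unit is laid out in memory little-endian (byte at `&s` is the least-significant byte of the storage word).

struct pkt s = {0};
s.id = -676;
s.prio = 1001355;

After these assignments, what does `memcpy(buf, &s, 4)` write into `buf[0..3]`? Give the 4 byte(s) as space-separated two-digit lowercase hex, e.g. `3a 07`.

5c bd 78 f4

id:12 = -676 → 0xd5c << 0 → word 0x00000d5c
prio:20 = 1001355 → 0xf478b << 12 → word 0xf478bd5c
word = 0xf478bd5c → little-endian bytes:
  [0]=0x5c  [1]=0xbd  [2]=0x78  [3]=0xf4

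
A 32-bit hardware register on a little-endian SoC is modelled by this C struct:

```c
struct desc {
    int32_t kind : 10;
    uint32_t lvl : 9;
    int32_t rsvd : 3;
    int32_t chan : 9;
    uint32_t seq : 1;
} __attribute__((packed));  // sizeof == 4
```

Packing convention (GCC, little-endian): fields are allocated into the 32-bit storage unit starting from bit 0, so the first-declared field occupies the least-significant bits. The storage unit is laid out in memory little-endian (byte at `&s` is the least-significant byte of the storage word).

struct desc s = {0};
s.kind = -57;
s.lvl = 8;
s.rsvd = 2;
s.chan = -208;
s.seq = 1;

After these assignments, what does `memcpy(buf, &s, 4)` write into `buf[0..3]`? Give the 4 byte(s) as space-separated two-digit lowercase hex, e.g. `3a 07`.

c7 23 10 cc

[0+:10] kind=-57 & 0x3ff = 0x3c7; word=0x000003c7
[10+:9] lvl=8 & 0x1ff = 0x8; word=0x000023c7
[19+:3] rsvd=2 & 0x7 = 0x2; word=0x001023c7
[22+:9] chan=-208 & 0x1ff = 0x130; word=0x4c1023c7
[31+:1] seq=1 & 0x1 = 0x1; word=0xcc1023c7
word = 0xcc1023c7 → little-endian bytes:
  [0]=0xc7  [1]=0x23  [2]=0x10  [3]=0xcc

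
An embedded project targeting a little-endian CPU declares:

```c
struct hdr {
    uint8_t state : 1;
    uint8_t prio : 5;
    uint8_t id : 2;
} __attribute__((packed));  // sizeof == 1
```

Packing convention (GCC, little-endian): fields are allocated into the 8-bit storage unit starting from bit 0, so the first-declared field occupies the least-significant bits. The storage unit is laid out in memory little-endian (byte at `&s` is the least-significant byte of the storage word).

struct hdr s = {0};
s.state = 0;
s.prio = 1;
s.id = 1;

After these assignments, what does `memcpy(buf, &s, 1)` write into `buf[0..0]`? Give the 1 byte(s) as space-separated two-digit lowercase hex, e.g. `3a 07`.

state:1 = 0 → 0x0 << 0 → word 0x00
prio:5 = 1 → 0x1 << 1 → word 0x02
id:2 = 1 → 0x1 << 6 → word 0x42
word = 0x42 → little-endian bytes:
  [0]=0x42

42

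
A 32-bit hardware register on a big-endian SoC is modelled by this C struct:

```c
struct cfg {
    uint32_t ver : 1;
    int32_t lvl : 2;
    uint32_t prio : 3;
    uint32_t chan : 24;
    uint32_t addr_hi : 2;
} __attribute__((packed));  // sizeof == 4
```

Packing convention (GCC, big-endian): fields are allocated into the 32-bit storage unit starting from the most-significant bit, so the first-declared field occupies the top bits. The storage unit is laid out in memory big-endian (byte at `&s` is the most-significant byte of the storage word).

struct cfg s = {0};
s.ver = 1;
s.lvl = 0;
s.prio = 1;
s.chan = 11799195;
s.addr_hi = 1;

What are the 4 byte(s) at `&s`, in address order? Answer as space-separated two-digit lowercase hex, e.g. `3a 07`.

[31+:1] ver=1 & 0x1 = 0x1; word=0x80000000
[29+:2] lvl=0 & 0x3 = 0x0; word=0x80000000
[26+:3] prio=1 & 0x7 = 0x1; word=0x84000000
[2+:24] chan=11799195 & 0xffffff = 0xb40a9b; word=0x86d02a6c
[0+:2] addr_hi=1 & 0x3 = 0x1; word=0x86d02a6d
word = 0x86d02a6d → big-endian bytes:
  [0]=0x86  [1]=0xd0  [2]=0x2a  [3]=0x6d

86 d0 2a 6d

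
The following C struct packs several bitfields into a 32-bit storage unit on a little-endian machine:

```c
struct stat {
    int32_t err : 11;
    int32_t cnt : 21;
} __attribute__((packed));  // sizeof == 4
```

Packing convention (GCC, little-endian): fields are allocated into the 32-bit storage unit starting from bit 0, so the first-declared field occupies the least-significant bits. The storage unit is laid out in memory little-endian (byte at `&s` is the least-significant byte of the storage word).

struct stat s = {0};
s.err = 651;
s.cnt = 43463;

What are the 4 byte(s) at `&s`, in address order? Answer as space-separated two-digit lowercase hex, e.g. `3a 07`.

[0+:11] err=651 & 0x7ff = 0x28b; word=0x0000028b
[11+:21] cnt=43463 & 0x1fffff = 0xa9c7; word=0x054e3a8b
word = 0x054e3a8b → little-endian bytes:
  [0]=0x8b  [1]=0x3a  [2]=0x4e  [3]=0x05

8b 3a 4e 05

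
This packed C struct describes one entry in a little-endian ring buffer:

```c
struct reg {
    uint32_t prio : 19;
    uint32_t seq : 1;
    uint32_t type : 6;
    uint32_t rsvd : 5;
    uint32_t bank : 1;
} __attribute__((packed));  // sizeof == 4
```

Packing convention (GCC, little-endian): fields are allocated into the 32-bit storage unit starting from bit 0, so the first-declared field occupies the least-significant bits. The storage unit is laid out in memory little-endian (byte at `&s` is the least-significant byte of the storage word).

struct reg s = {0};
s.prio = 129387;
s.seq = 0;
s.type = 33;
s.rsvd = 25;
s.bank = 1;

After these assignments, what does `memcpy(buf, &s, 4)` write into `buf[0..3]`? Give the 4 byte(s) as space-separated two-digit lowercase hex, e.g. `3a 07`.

6b f9 11 e6

prio (19b) val=129387 bits=0x1f96b at bit 0: 0x0001f96b
seq (1b) val=0 bits=0x0 at bit 19: 0x0001f96b
type (6b) val=33 bits=0x21 at bit 20: 0x0211f96b
rsvd (5b) val=25 bits=0x19 at bit 26: 0x6611f96b
bank (1b) val=1 bits=0x1 at bit 31: 0xe611f96b
word = 0xe611f96b → little-endian bytes:
  [0]=0x6b  [1]=0xf9  [2]=0x11  [3]=0xe6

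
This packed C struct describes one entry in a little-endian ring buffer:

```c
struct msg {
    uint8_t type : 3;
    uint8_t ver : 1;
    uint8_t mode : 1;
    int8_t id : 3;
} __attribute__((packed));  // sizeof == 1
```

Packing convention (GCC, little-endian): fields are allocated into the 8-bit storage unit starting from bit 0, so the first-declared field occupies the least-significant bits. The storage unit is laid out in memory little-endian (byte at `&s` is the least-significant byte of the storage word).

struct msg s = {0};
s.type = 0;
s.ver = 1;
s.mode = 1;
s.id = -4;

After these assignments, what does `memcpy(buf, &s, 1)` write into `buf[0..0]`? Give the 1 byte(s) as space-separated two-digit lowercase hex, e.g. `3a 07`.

98

type (3b) val=0 bits=0x0 at bit 0: 0x00
ver (1b) val=1 bits=0x1 at bit 3: 0x08
mode (1b) val=1 bits=0x1 at bit 4: 0x18
id (3b) val=-4 bits=0x4 at bit 5: 0x98
word = 0x98 → little-endian bytes:
  [0]=0x98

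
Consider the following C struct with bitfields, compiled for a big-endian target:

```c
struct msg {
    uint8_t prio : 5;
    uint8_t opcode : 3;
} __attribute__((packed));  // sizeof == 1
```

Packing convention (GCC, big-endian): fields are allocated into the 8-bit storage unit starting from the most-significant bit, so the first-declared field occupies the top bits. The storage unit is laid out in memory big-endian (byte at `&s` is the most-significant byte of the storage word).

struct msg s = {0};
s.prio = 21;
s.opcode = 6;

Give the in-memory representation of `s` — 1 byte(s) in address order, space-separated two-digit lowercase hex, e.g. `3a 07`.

prio (5b) val=21 bits=0x15 at bit 3: 0xa8
opcode (3b) val=6 bits=0x6 at bit 0: 0xae
word = 0xae → big-endian bytes:
  [0]=0xae

ae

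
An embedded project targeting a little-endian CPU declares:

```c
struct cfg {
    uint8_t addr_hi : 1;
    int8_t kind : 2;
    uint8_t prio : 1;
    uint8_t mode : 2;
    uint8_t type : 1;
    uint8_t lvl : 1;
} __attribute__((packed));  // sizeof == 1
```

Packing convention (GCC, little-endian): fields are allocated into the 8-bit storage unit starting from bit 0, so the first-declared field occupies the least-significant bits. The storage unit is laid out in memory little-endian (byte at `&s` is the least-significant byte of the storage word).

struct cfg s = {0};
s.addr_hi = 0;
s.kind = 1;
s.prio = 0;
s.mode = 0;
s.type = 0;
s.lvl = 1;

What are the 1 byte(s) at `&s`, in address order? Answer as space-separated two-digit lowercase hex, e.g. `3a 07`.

addr_hi (1b) val=0 bits=0x0 at bit 0: 0x00
kind (2b) val=1 bits=0x1 at bit 1: 0x02
prio (1b) val=0 bits=0x0 at bit 3: 0x02
mode (2b) val=0 bits=0x0 at bit 4: 0x02
type (1b) val=0 bits=0x0 at bit 6: 0x02
lvl (1b) val=1 bits=0x1 at bit 7: 0x82
word = 0x82 → little-endian bytes:
  [0]=0x82

82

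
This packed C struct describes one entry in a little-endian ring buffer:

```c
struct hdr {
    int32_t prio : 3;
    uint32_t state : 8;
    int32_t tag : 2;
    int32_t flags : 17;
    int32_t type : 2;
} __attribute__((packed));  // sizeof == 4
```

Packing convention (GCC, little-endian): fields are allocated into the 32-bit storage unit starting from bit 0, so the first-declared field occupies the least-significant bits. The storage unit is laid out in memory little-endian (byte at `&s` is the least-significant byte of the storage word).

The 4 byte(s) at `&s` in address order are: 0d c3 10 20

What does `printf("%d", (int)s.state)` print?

[0]=0x0d [1]=0xc3 [2]=0x10 [3]=0x20 (little-endian) → word 0x2010c30d
prio [0+:3] = (word>>0) & 0x7 = 5
state [3+:8] = (word>>3) & 0xff = 97  ←
tag [11+:2] = (word>>11) & 0x3 = 0
flags [13+:17] = (word>>13) & 0x1ffff = 65670
type [30+:2] = (word>>30) & 0x3 = 0

97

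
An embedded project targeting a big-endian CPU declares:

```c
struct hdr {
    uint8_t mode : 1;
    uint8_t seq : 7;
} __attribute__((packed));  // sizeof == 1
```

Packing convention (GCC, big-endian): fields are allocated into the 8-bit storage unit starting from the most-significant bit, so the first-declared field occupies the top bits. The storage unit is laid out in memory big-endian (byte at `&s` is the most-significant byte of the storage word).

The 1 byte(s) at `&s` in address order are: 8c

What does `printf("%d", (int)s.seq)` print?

[0]=0x8c (big-endian) → word 0x8c
mode:1 @ bit 7 → (0x8c>>7)&0x1 = 0x1
seq:7 @ bit 0 → (0x8c>>0)&0x7f = 0xc  ←

12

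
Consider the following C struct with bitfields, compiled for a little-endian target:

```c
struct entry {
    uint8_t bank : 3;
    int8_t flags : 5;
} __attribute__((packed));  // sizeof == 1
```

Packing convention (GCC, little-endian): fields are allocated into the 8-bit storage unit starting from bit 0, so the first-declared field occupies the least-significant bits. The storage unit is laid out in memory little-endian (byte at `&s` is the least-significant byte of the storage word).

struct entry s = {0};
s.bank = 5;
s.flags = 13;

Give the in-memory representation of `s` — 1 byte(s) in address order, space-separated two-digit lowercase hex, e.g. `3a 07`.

6d

bank:3 = 5 → 0x5 << 0 → word 0x05
flags:5 = 13 → 0xd << 3 → word 0x6d
word = 0x6d → little-endian bytes:
  [0]=0x6d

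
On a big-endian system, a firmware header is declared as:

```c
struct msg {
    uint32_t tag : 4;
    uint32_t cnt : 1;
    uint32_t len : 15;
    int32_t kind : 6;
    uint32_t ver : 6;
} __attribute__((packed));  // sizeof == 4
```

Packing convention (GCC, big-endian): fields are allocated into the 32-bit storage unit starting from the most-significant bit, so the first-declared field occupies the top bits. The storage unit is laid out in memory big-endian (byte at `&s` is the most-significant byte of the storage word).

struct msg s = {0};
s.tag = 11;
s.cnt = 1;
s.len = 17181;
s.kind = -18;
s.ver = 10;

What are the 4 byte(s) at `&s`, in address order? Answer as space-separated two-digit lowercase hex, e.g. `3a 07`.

bc 31 db 8a

tag (4b) val=11 bits=0xb at bit 28: 0xb0000000
cnt (1b) val=1 bits=0x1 at bit 27: 0xb8000000
len (15b) val=17181 bits=0x431d at bit 12: 0xbc31d000
kind (6b) val=-18 bits=0x2e at bit 6: 0xbc31db80
ver (6b) val=10 bits=0xa at bit 0: 0xbc31db8a
word = 0xbc31db8a → big-endian bytes:
  [0]=0xbc  [1]=0x31  [2]=0xdb  [3]=0x8a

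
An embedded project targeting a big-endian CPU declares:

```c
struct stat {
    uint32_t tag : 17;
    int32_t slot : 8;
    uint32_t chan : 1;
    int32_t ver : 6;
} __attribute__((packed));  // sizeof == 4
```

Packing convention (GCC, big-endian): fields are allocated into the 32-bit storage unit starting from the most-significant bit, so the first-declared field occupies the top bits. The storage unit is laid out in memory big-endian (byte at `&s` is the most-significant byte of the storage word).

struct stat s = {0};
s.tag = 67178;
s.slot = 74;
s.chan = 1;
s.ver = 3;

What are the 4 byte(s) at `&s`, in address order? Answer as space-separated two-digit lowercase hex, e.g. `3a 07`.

[15+:17] tag=67178 & 0x1ffff = 0x1066a; word=0x83350000
[7+:8] slot=74 & 0xff = 0x4a; word=0x83352500
[6+:1] chan=1 & 0x1 = 0x1; word=0x83352540
[0+:6] ver=3 & 0x3f = 0x3; word=0x83352543
word = 0x83352543 → big-endian bytes:
  [0]=0x83  [1]=0x35  [2]=0x25  [3]=0x43

83 35 25 43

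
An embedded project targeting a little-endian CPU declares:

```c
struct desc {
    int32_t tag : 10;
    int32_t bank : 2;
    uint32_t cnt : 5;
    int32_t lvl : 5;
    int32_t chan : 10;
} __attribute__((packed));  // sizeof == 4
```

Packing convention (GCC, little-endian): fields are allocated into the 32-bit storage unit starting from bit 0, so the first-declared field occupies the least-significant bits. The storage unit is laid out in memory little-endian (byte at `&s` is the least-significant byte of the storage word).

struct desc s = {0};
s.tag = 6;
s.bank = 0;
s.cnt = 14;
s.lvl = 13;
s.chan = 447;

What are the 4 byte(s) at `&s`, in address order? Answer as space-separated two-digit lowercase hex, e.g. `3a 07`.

06 e0 da 6f

tag:10 = 6 → 0x6 << 0 → word 0x00000006
bank:2 = 0 → 0x0 << 10 → word 0x00000006
cnt:5 = 14 → 0xe << 12 → word 0x0000e006
lvl:5 = 13 → 0xd << 17 → word 0x001ae006
chan:10 = 447 → 0x1bf << 22 → word 0x6fdae006
word = 0x6fdae006 → little-endian bytes:
  [0]=0x06  [1]=0xe0  [2]=0xda  [3]=0x6f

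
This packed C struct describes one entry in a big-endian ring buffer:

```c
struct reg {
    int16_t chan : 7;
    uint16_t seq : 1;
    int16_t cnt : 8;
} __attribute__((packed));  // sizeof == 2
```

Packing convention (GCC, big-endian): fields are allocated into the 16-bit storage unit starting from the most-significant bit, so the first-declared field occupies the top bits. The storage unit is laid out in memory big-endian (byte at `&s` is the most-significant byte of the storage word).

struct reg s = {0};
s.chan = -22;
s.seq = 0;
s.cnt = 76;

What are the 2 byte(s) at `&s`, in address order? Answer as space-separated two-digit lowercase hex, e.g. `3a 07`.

d4 4c

[9+:7] chan=-22 & 0x7f = 0x6a; word=0xd400
[8+:1] seq=0 & 0x1 = 0x0; word=0xd400
[0+:8] cnt=76 & 0xff = 0x4c; word=0xd44c
word = 0xd44c → big-endian bytes:
  [0]=0xd4  [1]=0x4c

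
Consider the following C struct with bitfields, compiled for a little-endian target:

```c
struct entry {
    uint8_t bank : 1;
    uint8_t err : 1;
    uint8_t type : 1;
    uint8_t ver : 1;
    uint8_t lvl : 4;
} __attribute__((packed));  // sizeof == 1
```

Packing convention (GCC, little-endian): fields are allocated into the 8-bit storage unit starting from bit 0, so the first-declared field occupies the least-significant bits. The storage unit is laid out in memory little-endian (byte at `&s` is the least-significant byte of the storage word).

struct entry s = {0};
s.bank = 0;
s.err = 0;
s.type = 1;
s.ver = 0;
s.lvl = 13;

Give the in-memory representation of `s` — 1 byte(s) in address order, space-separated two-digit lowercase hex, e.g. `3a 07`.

d4

[0+:1] bank=0 & 0x1 = 0x0; word=0x00
[1+:1] err=0 & 0x1 = 0x0; word=0x00
[2+:1] type=1 & 0x1 = 0x1; word=0x04
[3+:1] ver=0 & 0x1 = 0x0; word=0x04
[4+:4] lvl=13 & 0xf = 0xd; word=0xd4
word = 0xd4 → little-endian bytes:
  [0]=0xd4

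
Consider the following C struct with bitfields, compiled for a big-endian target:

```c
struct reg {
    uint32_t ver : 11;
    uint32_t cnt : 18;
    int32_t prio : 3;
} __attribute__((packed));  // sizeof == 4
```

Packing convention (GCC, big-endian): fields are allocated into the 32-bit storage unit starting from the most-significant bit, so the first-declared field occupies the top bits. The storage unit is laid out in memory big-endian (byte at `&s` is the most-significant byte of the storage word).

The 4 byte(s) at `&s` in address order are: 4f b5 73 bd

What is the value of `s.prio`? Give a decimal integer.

-3

[0]=0x4f [1]=0xb5 [2]=0x73 [3]=0xbd (big-endian) → word 0x4fb573bd
ver [21+:11] = (word>>21) & 0x7ff = 637
cnt [3+:18] = (word>>3) & 0x3ffff = 175735
prio [0+:3] = (word>>0) & 0x7 = 5  ←
prio signed 3b, MSB=1: 5 - 8 = -3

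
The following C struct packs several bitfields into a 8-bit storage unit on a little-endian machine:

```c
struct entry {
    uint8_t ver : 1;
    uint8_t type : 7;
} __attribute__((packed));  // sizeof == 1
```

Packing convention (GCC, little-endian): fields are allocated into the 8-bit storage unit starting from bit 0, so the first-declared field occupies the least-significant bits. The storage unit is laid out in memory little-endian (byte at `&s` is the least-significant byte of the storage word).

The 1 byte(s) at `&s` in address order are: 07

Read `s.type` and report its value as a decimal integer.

3

[0]=0x07 (little-endian) → word 0x07
ver [0+:1] = (word>>0) & 0x1 = 1
type [1+:7] = (word>>1) & 0x7f = 3  ←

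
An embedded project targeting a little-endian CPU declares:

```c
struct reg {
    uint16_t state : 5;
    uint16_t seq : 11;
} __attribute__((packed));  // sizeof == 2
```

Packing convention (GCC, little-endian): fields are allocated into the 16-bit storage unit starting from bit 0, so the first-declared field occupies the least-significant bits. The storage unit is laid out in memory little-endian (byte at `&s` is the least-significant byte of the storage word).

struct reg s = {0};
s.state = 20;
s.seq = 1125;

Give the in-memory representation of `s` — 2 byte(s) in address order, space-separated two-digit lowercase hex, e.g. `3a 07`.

state:5 = 20 → 0x14 << 0 → word 0x0014
seq:11 = 1125 → 0x465 << 5 → word 0x8cb4
word = 0x8cb4 → little-endian bytes:
  [0]=0xb4  [1]=0x8c

b4 8c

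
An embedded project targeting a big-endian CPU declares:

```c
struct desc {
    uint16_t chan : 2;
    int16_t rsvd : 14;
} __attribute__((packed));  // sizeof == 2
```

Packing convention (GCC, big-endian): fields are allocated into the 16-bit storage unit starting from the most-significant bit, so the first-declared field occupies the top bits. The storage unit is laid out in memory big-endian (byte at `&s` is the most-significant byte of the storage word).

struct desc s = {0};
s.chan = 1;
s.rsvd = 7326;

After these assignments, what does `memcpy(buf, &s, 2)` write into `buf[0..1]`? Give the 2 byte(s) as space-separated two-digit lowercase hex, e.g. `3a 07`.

chan (2b) val=1 bits=0x1 at bit 14: 0x4000
rsvd (14b) val=7326 bits=0x1c9e at bit 0: 0x5c9e
word = 0x5c9e → big-endian bytes:
  [0]=0x5c  [1]=0x9e

5c 9e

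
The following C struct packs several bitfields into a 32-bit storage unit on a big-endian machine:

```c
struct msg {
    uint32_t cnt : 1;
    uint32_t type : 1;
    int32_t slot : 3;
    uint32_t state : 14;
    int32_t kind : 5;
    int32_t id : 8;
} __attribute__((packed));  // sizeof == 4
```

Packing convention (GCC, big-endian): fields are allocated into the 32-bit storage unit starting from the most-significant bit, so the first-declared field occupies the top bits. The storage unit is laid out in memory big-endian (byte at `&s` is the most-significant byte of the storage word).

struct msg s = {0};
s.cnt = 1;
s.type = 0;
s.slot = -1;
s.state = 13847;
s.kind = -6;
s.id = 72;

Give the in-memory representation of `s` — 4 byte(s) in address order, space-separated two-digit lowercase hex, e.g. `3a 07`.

be c2 fa 48

cnt (1b) val=1 bits=0x1 at bit 31: 0x80000000
type (1b) val=0 bits=0x0 at bit 30: 0x80000000
slot (3b) val=-1 bits=0x7 at bit 27: 0xb8000000
state (14b) val=13847 bits=0x3617 at bit 13: 0xbec2e000
kind (5b) val=-6 bits=0x1a at bit 8: 0xbec2fa00
id (8b) val=72 bits=0x48 at bit 0: 0xbec2fa48
word = 0xbec2fa48 → big-endian bytes:
  [0]=0xbe  [1]=0xc2  [2]=0xfa  [3]=0x48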